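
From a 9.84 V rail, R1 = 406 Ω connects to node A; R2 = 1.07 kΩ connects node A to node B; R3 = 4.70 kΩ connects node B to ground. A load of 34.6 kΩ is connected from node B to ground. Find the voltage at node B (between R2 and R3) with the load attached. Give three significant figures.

At node B, R3 is in parallel with the load: R3‖R_L = 4138 Ω.
Below node A the resistance is R2 + (R3‖R_L) = 5208 Ω, so V_A = 9.84 × 5208/5614 = 9.128 V.
Then V_B = V_A × (R3‖R_L)/(R2 + R3‖R_L) = 9.128 × 4138/5208 = 7.25 V.

V ≈ 7.25 V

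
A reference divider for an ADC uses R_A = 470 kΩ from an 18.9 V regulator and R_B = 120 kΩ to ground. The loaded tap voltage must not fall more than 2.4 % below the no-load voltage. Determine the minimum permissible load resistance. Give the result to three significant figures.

R_L(min) ≈ 3.89 MΩ

Output resistance R_th = R_A‖R_B = (470 × 120)/590.0 = 95.59 kΩ.
The fractional drop is R_th/(R_th + R_L); requiring this ≤ 0.0240 gives R_L ≥ R_th(1/0.0240 − 1) = 95.59 × 40.67 = 3.89 MΩ.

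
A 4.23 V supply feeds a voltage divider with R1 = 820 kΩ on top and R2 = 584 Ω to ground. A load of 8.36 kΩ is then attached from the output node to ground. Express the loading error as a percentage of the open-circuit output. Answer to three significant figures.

The divider's output (Thévenin) resistance is R1‖R2 = 583.6 Ω.
Fractional drop under load = R_th/(R_th + R_L) = 583.6 / (583.6 + 8360) = 0.06525.
So the output falls by 6.53 %.

6.53 %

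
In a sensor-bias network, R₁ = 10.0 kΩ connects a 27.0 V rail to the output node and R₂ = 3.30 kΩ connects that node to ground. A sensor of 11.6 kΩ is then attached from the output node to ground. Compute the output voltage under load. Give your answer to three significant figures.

The load sits in parallel with R₂: R₂‖R_L = (3.30 × 11.6) / (3.30 + 11.6) = 2.569 kΩ.
V_out = 27.0 × 2.569 / (10.0 + 2.569) = 27.0 × 2.569/12.57 = 5.52 V.
(Unloaded it would have been 6.70 V.)

V_out ≈ 5.52 V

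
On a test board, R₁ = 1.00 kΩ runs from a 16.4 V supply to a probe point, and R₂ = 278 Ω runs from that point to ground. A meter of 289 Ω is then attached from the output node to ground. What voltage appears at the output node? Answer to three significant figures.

The load sits in parallel with R₂: R₂‖R_L = (278 × 289) / (278 + 289) = 141.7 Ω.
V_out = 16.4 × 141.7 / (1000 + 141.7) = 16.4 × 141.7/1142 = 2.04 V.

V_out ≈ 2.04 V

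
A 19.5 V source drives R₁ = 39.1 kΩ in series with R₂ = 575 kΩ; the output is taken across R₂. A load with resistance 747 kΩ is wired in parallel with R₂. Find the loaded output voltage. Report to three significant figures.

The load sits in parallel with R₂: R₂‖R_L = (575 × 747) / (575 + 747) = 324.9 kΩ.
V_out = 19.5 × 324.9 / (39.1 + 324.9) = 19.5 × 324.9/364.0 = 17.4 V.

V_out ≈ 17.4 V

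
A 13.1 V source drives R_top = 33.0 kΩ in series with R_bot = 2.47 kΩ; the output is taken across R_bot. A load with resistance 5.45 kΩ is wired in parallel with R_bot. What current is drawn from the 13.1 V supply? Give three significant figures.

I ≈ 0.378 mA

R_bot‖R_L = 1.700 kΩ, so the source sees R_top + R_bot‖R_L = 34.70 kΩ.
I = 13.1 V / 34.70 kΩ = 0.378 mA.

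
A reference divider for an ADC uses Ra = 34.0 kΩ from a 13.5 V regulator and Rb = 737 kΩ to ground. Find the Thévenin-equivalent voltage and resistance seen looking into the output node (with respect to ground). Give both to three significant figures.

V_th = 12.9 V, R_th = 32.5 kΩ

V_th is the open-circuit tap voltage: 13.5 × 737/(34.0 + 737) = 12.9 V.
With the supply zeroed, Ra and Rb appear in parallel from the tap: R_th = Ra‖Rb = (34.0 × 737)/771.0 = 32.5 kΩ.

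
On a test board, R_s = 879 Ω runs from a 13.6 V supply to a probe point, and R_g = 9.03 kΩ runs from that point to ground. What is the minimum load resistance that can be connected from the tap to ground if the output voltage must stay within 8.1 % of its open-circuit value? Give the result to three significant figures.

R_L(min) ≈ 9.09 kΩ

Output resistance R_th = R_s‖R_g = (879 × 9030)/9909 = 801.0 Ω.
The fractional drop is R_th/(R_th + R_L); requiring this ≤ 0.0810 gives R_L ≥ R_th(1/0.0810 − 1) = 801.0 × 11.35 = 9.09 kΩ.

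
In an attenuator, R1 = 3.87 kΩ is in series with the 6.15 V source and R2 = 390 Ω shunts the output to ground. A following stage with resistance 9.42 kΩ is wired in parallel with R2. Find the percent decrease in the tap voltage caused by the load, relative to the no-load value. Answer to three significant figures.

3.62 %

The divider's output (Thévenin) resistance is R1‖R2 = 354.3 Ω.
Fractional drop under load = R_th/(R_th + R_L) = 354.3 / (354.3 + 9420) = 0.03625.
So the output falls by 3.62 %.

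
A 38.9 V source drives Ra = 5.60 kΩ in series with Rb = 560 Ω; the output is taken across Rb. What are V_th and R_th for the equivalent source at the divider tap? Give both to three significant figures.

V_th = 3.54 V, R_th = 509 Ω

V_th is the open-circuit tap voltage: 38.9 × 560/(5600 + 560) = 3.54 V.
With the supply zeroed, Ra and Rb appear in parallel from the tap: R_th = Ra‖Rb = (5600 × 560)/6160 = 509 Ω.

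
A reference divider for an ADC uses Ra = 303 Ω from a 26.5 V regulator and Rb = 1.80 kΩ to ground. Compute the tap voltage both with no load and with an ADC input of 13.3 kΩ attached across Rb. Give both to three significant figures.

Open-circuit: V = 26.5 × 1800/(303 + 1800) = 22.7 V.
With the load, Rb becomes Rb‖R_L = 1585 Ω, so V = 26.5 × 1585/1888 = 22.2 V.

Unloaded: 22.7 V; loaded: 22.2 V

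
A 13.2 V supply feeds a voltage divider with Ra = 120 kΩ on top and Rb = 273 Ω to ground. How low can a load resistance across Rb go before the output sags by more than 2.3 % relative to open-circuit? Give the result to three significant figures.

R_L(min) ≈ 11.6 kΩ

Output resistance R_th = Ra‖Rb = (120000 × 273)/120300 = 272.4 Ω.
The fractional drop is R_th/(R_th + R_L); requiring this ≤ 0.0230 gives R_L ≥ R_th(1/0.0230 − 1) = 272.4 × 42.48 = 11.6 kΩ.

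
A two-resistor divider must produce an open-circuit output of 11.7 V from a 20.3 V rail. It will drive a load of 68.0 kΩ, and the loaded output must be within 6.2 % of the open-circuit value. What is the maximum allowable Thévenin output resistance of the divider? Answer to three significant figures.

R_th ≤ 4.49 kΩ

Loading drop = R_th/(R_th + R_L) ≤ 0.0620, so R_th ≤ R_L · ε/(1−ε) = 68.0 kΩ × 0.0620/0.9380 = 4.49 kΩ.
(Any R1, R2 with R2/(R1+R2) = 0.576 and R1‖R2 ≤ 4.49 kΩ will meet the spec.)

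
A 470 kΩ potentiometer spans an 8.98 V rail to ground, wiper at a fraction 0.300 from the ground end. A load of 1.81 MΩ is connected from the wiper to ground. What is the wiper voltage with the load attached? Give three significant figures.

V ≈ 2.55 V

The wiper splits the pot into (1−α)R = 329.0 kΩ above and αR = 141.0 kΩ below.
Lower section ‖ load = 130.8 kΩ.
V_wiper = 8.98 × 130.8/(329.0 + 130.8) = 2.55 V.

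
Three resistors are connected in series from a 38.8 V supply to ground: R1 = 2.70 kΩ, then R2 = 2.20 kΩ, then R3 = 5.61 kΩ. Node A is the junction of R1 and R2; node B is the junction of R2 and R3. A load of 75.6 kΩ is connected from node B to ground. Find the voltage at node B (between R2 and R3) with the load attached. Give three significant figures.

At node B, R3 is in parallel with the load: R3‖R_L = 5.222 kΩ.
Below node A the resistance is R2 + (R3‖R_L) = 7.422 kΩ, so V_A = 38.8 × 7.422/10.12 = 28.45 V.
Then V_B = V_A × (R3‖R_L)/(R2 + R3‖R_L) = 28.45 × 5.222/7.422 = 20.0 V.

V ≈ 20.0 V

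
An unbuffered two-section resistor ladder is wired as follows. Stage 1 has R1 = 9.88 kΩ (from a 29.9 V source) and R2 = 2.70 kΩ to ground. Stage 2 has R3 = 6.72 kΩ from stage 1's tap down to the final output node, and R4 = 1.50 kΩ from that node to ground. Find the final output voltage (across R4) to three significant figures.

V_out ≈ 0.931 V

Stage 2 presents R3+R4 = 8.220 kΩ as a load on stage 1's tap.
Stage 1's lower leg becomes R2‖(R3+R4) = 2.032 kΩ, so V_mid = 29.9 × 2.032/11.91 = 5.101 V.
Stage 2 is itself unloaded: V_out = V_mid × R4/(R3+R4) = 5.101 × 1.50/8.220 = 0.931 V.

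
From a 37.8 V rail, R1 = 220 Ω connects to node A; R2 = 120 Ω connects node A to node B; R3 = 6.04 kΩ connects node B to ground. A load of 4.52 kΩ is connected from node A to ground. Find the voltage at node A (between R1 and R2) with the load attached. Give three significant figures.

V ≈ 34.9 V

Below node A the series string R2+R3 = 6160 Ω sits in parallel with the 4520 Ω load: 2607 Ω.
V_A = 37.8 × 2607/(220 + 2607) = 34.9 V.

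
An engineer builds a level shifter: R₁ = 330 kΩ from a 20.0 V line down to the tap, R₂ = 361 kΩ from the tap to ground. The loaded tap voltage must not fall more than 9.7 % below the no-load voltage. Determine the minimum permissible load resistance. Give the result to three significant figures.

Output resistance R_th = R₁‖R₂ = (330 × 361)/691.0 = 172.4 kΩ.
The fractional drop is R_th/(R_th + R_L); requiring this ≤ 0.0970 gives R_L ≥ R_th(1/0.0970 − 1) = 172.4 × 9.309 = 1.60 MΩ.

R_L(min) ≈ 1.60 MΩ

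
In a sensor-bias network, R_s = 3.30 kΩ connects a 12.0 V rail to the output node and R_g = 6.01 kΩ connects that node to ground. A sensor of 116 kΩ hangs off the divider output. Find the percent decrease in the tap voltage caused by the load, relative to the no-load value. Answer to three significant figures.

The divider's output (Thévenin) resistance is R_s‖R_g = 2.130 kΩ.
Fractional drop under load = R_th/(R_th + R_L) = 2.130 / (2.130 + 116) = 0.01803.
So the output falls by 1.80 %.

1.80 %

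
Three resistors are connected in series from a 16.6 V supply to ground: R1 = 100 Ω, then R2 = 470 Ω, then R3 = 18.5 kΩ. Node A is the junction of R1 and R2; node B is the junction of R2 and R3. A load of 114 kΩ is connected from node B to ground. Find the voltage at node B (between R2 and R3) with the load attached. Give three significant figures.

V ≈ 16.0 V

At node B, R3 is in parallel with the load: R3‖R_L = 15920 Ω.
Below node A the resistance is R2 + (R3‖R_L) = 16390 Ω, so V_A = 16.6 × 16390/16490 = 16.50 V.
Then V_B = V_A × (R3‖R_L)/(R2 + R3‖R_L) = 16.50 × 15920/16390 = 16.0 V.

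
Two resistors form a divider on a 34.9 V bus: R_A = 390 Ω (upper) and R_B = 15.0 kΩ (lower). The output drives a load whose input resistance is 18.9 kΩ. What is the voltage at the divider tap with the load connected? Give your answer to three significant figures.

V_out ≈ 33.3 V

The load sits in parallel with R_B: R_B‖R_L = (15000 × 18900) / (15000 + 18900) = 8363 Ω.
V_out = 34.9 × 8363 / (390 + 8363) = 34.9 × 8363/8753 = 33.3 V.
(Unloaded it would have been 34.0 V.)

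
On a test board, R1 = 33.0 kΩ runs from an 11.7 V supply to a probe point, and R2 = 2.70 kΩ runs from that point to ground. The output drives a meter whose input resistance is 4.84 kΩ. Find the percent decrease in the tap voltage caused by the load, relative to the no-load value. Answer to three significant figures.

34.0 %

Unloaded V = 11.7 × 2.70/35.70 = 0.8849 V.
Loaded: R2‖R_L = 1.733 kΩ, giving V = 11.7 × 1.733/34.73 = 0.5838 V.
Drop = (0.8849 − 0.5838) / 0.8849 = 34.0 %.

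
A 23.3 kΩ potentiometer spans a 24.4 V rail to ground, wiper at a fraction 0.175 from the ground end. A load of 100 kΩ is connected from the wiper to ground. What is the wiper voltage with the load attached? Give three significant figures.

V ≈ 4.13 V

The wiper splits the pot into (1−α)R = 19.22 kΩ above and αR = 4.077 kΩ below.
Lower section ‖ load = 3.918 kΩ.
V_wiper = 24.4 × 3.918/(19.22 + 3.918) = 4.13 V.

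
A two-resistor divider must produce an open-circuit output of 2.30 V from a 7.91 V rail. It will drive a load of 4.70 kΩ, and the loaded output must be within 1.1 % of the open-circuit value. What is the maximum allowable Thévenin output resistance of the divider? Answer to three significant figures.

Loading drop = R_th/(R_th + R_L) ≤ 0.0110, so R_th ≤ R_L · ε/(1−ε) = 4.70 kΩ × 0.0110/0.9890 = 52.3 Ω.
(Any R1, R2 with R2/(R1+R2) = 0.291 and R1‖R2 ≤ 52.3 Ω will meet the spec.)

R_th ≤ 52.3 Ω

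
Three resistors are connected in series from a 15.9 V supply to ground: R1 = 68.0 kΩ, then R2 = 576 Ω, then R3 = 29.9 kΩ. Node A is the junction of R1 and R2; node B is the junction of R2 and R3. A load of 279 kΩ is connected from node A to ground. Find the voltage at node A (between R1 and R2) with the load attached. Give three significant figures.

Below node A the series string R2+R3 = 30480 Ω sits in parallel with the 279000 Ω load: 27470 Ω.
V_A = 15.9 × 27470/(68000 + 27470) = 4.58 V.

V ≈ 4.58 V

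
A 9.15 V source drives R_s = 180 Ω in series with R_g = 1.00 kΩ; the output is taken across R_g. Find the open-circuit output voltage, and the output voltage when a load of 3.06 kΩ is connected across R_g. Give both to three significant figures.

Open-circuit: V = 9.15 × 1000/(180 + 1000) = 7.75 V.
With the load, R_g becomes R_g‖R_L = 753.7 Ω, so V = 9.15 × 753.7/933.7 = 7.39 V.

Unloaded: 7.75 V; loaded: 7.39 V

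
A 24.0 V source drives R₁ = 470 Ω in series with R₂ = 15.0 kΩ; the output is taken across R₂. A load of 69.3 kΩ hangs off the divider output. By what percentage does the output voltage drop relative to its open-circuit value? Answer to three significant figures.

The divider's output (Thévenin) resistance is R₁‖R₂ = 455.7 Ω.
Fractional drop under load = R_th/(R_th + R_L) = 455.7 / (455.7 + 69300) = 0.006533.
So the output falls by 0.653 %.

0.653 %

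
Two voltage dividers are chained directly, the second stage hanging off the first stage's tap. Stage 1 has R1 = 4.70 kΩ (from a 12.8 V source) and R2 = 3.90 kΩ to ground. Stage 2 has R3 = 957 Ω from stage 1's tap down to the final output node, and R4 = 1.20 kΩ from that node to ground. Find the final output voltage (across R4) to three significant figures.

Stage 2 presents R3+R4 = 2157 Ω as a load on stage 1's tap.
Stage 1's lower leg becomes R2‖(R3+R4) = 1389 Ω, so V_mid = 12.8 × 1389/6089 = 2.920 V.
Stage 2 is itself unloaded: V_out = V_mid × R4/(R3+R4) = 2.920 × 1200/2157 = 1.62 V.

V_out ≈ 1.62 V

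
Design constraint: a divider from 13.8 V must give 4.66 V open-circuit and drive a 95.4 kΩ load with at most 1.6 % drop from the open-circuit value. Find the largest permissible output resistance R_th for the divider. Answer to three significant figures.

Loading drop = R_th/(R_th + R_L) ≤ 0.0160, so R_th ≤ R_L · ε/(1−ε) = 95.4 kΩ × 0.0160/0.9840 = 1.55 kΩ.
(Any R1, R2 with R2/(R1+R2) = 0.338 and R1‖R2 ≤ 1.55 kΩ will meet the spec.)

R_th ≤ 1.55 kΩ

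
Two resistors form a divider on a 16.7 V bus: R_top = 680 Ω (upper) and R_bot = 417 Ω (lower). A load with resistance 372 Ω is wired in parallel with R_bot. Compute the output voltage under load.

The load sits in parallel with R_bot: R_bot‖R_L = (417 × 372) / (417 + 372) = 196.6 Ω.
V_out = 16.7 × 196.6 / (680 + 196.6) = 16.7 × 196.6/876.6 = 3.75 V.

V_out ≈ 3.75 V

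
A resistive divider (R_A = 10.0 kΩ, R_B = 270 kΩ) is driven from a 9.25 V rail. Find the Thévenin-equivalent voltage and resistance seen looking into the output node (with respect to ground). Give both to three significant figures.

V_th is the open-circuit tap voltage: 9.25 × 270/(10.0 + 270) = 8.92 V.
With the supply zeroed, R_A and R_B appear in parallel from the tap: R_th = R_A‖R_B = (10.0 × 270)/280.0 = 9.64 kΩ.

V_th = 8.92 V, R_th = 9.64 kΩ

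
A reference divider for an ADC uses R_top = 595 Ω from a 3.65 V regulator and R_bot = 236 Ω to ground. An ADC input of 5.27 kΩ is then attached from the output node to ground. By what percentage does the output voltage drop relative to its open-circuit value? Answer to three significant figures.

The divider's output (Thévenin) resistance is R_top‖R_bot = 169.0 Ω.
Fractional drop under load = R_th/(R_th + R_L) = 169.0 / (169.0 + 5270) = 0.03107.
So the output falls by 3.11 %.

3.11 %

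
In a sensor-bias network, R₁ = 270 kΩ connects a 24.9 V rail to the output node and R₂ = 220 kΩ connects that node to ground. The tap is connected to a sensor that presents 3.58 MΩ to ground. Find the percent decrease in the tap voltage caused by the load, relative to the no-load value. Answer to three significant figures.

The divider's output (Thévenin) resistance is R₁‖R₂ = 121.2 kΩ.
Fractional drop under load = R_th/(R_th + R_L) = 121.2 / (121.2 + 3580) = 0.03275.
So the output falls by 3.28 %.

3.28 %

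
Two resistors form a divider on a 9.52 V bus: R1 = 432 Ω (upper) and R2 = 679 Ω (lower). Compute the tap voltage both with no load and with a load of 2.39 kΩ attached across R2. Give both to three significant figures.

Unloaded: 5.82 V; loaded: 5.24 V

Open-circuit: V = 9.52 × 679/(432 + 679) = 5.82 V.
With the load, R2 becomes R2‖R_L = 528.8 Ω, so V = 9.52 × 528.8/960.8 = 5.24 V.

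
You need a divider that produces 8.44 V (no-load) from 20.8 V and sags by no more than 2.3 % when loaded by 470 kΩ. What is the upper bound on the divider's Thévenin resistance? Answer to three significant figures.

R_th ≤ 11.1 kΩ

Loading drop = R_th/(R_th + R_L) ≤ 0.0230, so R_th ≤ R_L · ε/(1−ε) = 470 kΩ × 0.0230/0.9770 = 11.1 kΩ.
(Any R1, R2 with R2/(R1+R2) = 0.406 and R1‖R2 ≤ 11.1 kΩ will meet the spec.)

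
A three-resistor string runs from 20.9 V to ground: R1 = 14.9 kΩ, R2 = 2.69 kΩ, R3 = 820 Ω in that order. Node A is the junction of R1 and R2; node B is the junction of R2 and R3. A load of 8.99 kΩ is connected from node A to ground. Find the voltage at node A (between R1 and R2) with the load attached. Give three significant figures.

Below node A the series string R2+R3 = 3510 Ω sits in parallel with the 8990 Ω load: 2524 Ω.
V_A = 20.9 × 2524/(14900 + 2524) = 3.03 V.

V ≈ 3.03 V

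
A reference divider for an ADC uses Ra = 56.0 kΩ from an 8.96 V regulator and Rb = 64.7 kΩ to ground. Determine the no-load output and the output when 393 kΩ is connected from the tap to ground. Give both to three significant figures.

Unloaded: 4.80 V; loaded: 4.46 V

Open-circuit: V = 8.96 × 64.7/(56.0 + 64.7) = 4.80 V.
With the load, Rb becomes Rb‖R_L = 55.55 kΩ, so V = 8.96 × 55.55/111.6 = 4.46 V.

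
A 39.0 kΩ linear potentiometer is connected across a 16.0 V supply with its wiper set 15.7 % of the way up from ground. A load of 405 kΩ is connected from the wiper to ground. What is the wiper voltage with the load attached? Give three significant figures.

The wiper splits the pot into (1−α)R = 32.88 kΩ above and αR = 6.123 kΩ below.
Lower section ‖ load = 6.032 kΩ.
V_wiper = 16.0 × 6.032/(32.88 + 6.032) = 2.48 V.

V ≈ 2.48 V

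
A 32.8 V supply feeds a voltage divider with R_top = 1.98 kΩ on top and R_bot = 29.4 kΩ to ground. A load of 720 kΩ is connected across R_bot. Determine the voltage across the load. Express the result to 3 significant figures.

The load sits in parallel with R_bot: R_bot‖R_L = (29.4 × 720) / (29.4 + 720) = 28.25 kΩ.
V_out = 32.8 × 28.25 / (1.98 + 28.25) = 32.8 × 28.25/30.23 = 30.7 V.

V_out ≈ 30.7 V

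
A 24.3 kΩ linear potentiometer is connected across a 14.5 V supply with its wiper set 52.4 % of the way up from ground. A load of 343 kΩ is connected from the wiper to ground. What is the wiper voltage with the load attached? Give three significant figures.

V ≈ 7.47 V

The wiper splits the pot into (1−α)R = 11.57 kΩ above and αR = 12.73 kΩ below.
Lower section ‖ load = 12.28 kΩ.
V_wiper = 14.5 × 12.28/(11.57 + 12.28) = 7.47 V.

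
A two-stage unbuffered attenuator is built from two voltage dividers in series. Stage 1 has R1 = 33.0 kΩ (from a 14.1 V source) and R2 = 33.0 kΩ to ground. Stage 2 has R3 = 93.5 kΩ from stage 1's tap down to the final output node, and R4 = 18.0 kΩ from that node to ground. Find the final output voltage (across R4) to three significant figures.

Stage 2 presents R3+R4 = 111.5 kΩ as a load on stage 1's tap.
Stage 1's lower leg becomes R2‖(R3+R4) = 25.46 kΩ, so V_mid = 14.1 × 25.46/58.46 = 6.141 V.
Stage 2 is itself unloaded: V_out = V_mid × R4/(R3+R4) = 6.141 × 18.0/111.5 = 0.991 V.

V_out ≈ 0.991 V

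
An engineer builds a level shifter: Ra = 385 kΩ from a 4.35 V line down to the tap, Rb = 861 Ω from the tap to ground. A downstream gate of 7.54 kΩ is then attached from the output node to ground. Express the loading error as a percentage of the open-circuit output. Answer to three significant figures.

10.2 %

The divider's output (Thévenin) resistance is Ra‖Rb = 859.1 Ω.
Fractional drop under load = R_th/(R_th + R_L) = 859.1 / (859.1 + 7540) = 0.1023.
So the output falls by 10.2 %.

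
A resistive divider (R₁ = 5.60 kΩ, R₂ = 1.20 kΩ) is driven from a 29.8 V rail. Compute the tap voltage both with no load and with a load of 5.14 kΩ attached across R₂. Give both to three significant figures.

Open-circuit: V = 29.8 × 1.20/(5.60 + 1.20) = 5.26 V.
With the load, R₂ becomes R₂‖R_L = 0.9729 kΩ, so V = 29.8 × 0.9729/6.573 = 4.41 V.

Unloaded: 5.26 V; loaded: 4.41 V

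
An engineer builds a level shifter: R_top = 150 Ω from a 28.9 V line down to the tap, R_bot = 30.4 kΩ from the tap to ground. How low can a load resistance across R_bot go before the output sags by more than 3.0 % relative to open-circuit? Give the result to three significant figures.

R_L(min) ≈ 4.83 kΩ

Output resistance R_th = R_top‖R_bot = (150 × 30400)/30550 = 149.3 Ω.
The fractional drop is R_th/(R_th + R_L); requiring this ≤ 0.0300 gives R_L ≥ R_th(1/0.0300 − 1) = 149.3 × 32.33 = 4.83 kΩ.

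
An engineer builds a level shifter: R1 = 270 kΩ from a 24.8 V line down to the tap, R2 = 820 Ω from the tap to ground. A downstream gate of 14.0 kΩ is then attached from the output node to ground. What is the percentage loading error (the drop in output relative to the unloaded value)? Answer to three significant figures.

5.52 %

The divider's output (Thévenin) resistance is R1‖R2 = 817.5 Ω.
Fractional drop under load = R_th/(R_th + R_L) = 817.5 / (817.5 + 14000) = 0.05517.
So the output falls by 5.52 %.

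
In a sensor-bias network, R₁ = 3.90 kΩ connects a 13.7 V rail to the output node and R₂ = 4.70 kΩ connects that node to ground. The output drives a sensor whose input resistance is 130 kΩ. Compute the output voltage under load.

V_out ≈ 7.37 V

The load sits in parallel with R₂: R₂‖R_L = (4.70 × 130) / (4.70 + 130) = 4.536 kΩ.
V_out = 13.7 × 4.536 / (3.90 + 4.536) = 13.7 × 4.536/8.436 = 7.37 V.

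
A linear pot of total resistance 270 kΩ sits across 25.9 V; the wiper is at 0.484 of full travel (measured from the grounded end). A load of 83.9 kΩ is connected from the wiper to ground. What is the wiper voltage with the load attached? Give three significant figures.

The wiper splits the pot into (1−α)R = 139.3 kΩ above and αR = 130.7 kΩ below.
Lower section ‖ load = 51.10 kΩ.
V_wiper = 25.9 × 51.10/(139.3 + 51.10) = 6.95 V.

V ≈ 6.95 V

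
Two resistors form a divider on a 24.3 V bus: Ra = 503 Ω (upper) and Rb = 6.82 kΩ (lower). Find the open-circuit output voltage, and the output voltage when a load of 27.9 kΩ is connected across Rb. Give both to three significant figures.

Open-circuit: V = 24.3 × 6820/(503 + 6820) = 22.6 V.
With the load, Rb becomes Rb‖R_L = 5480 Ω, so V = 24.3 × 5480/5983 = 22.3 V.

Unloaded: 22.6 V; loaded: 22.3 V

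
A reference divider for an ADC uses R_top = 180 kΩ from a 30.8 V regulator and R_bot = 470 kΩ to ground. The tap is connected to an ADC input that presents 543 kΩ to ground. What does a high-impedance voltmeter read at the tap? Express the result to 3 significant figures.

The load sits in parallel with R_bot: R_bot‖R_L = (470 × 543) / (470 + 543) = 251.9 kΩ.
V_out = 30.8 × 251.9 / (180 + 251.9) = 30.8 × 251.9/431.9 = 18.0 V.
(Unloaded it would have been 22.3 V.)

V_out ≈ 18.0 V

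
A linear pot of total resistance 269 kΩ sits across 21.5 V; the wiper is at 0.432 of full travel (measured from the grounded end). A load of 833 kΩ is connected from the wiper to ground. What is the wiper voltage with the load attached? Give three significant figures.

The wiper splits the pot into (1−α)R = 152.8 kΩ above and αR = 116.2 kΩ below.
Lower section ‖ load = 102.0 kΩ.
V_wiper = 21.5 × 102.0/(152.8 + 102.0) = 8.61 V.

V ≈ 8.61 V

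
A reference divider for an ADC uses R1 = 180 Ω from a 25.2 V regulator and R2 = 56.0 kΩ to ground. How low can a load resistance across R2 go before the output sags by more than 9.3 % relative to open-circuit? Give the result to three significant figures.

R_L(min) ≈ 1.75 kΩ

Output resistance R_th = R1‖R2 = (180 × 56000)/56180 = 179.4 Ω.
The fractional drop is R_th/(R_th + R_L); requiring this ≤ 0.0930 gives R_L ≥ R_th(1/0.0930 − 1) = 179.4 × 9.753 = 1.75 kΩ.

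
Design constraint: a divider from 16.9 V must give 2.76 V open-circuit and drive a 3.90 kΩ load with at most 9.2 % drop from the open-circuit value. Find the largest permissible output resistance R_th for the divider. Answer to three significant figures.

Loading drop = R_th/(R_th + R_L) ≤ 0.0920, so R_th ≤ R_L · ε/(1−ε) = 3.90 kΩ × 0.0920/0.9080 = 395 Ω.

R_th ≤ 395 Ω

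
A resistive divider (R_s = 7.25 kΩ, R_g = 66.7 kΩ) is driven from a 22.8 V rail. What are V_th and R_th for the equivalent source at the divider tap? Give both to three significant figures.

V_th = 20.6 V, R_th = 6.54 kΩ

V_th is the open-circuit tap voltage: 22.8 × 66.7/(7.25 + 66.7) = 20.6 V.
With the supply zeroed, R_s and R_g appear in parallel from the tap: R_th = R_s‖R_g = (7.25 × 66.7)/73.95 = 6.54 kΩ.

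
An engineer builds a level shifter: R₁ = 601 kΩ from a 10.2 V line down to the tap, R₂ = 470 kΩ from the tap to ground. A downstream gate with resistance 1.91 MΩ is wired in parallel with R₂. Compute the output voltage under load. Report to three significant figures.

V_out ≈ 3.93 V

The load sits in parallel with R₂: R₂‖R_L = (470 × 1910) / (470 + 1910) = 377.2 kΩ.
V_out = 10.2 × 377.2 / (601 + 377.2) = 10.2 × 377.2/978.2 = 3.93 V.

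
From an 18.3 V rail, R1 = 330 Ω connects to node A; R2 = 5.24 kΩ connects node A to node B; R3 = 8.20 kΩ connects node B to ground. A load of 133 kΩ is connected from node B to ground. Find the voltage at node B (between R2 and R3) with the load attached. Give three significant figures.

At node B, R3 is in parallel with the load: R3‖R_L = 7724 Ω.
Below node A the resistance is R2 + (R3‖R_L) = 12960 Ω, so V_A = 18.3 × 12960/13290 = 17.85 V.
Then V_B = V_A × (R3‖R_L)/(R2 + R3‖R_L) = 17.85 × 7724/12960 = 10.6 V.

V ≈ 10.6 V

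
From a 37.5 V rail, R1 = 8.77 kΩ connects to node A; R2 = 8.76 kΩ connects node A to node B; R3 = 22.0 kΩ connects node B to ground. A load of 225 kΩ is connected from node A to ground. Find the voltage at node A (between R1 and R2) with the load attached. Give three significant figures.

V ≈ 28.3 V

Below node A the series string R2+R3 = 30.76 kΩ sits in parallel with the 225 kΩ load: 27.06 kΩ.
V_A = 37.5 × 27.06/(8.77 + 27.06) = 28.3 V.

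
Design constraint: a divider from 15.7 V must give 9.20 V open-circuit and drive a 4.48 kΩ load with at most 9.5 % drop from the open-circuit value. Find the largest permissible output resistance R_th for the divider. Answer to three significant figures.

R_th ≤ 470 Ω

Loading drop = R_th/(R_th + R_L) ≤ 0.0950, so R_th ≤ R_L · ε/(1−ε) = 4.48 kΩ × 0.0950/0.9050 = 470 Ω.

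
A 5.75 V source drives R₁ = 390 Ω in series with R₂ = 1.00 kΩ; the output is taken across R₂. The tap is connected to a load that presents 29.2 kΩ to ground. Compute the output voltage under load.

V_out ≈ 4.10 V

The load sits in parallel with R₂: R₂‖R_L = (1000 × 29200) / (1000 + 29200) = 966.9 Ω.
V_out = 5.75 × 966.9 / (390 + 966.9) = 5.75 × 966.9/1357 = 4.10 V.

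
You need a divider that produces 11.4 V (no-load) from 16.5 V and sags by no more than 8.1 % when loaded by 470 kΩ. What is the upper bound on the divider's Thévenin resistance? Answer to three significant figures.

R_th ≤ 41.4 kΩ

Loading drop = R_th/(R_th + R_L) ≤ 0.0810, so R_th ≤ R_L · ε/(1−ε) = 470 kΩ × 0.0810/0.9190 = 41.4 kΩ.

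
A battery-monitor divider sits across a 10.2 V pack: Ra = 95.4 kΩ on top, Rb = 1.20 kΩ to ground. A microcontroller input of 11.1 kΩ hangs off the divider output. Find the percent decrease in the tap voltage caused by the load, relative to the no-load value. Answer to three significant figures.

9.65 %

Unloaded V = 10.2 × 1.20/96.60 = 0.12671 V.
Loaded: Rb‖R_L = 1.083 kΩ, giving V = 10.2 × 1.083/96.48 = 0.11449 V.
Drop = (0.12671 − 0.11449) / 0.12671 = 9.65 %.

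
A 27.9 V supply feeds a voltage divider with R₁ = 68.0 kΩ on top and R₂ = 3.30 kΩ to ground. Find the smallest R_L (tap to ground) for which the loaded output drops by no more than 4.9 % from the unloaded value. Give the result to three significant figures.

Output resistance R_th = R₁‖R₂ = (68.0 × 3.30)/71.30 = 3.147 kΩ.
The fractional drop is R_th/(R_th + R_L); requiring this ≤ 0.0490 gives R_L ≥ R_th(1/0.0490 − 1) = 3.147 × 19.41 = 61.1 kΩ.

R_L(min) ≈ 61.1 kΩ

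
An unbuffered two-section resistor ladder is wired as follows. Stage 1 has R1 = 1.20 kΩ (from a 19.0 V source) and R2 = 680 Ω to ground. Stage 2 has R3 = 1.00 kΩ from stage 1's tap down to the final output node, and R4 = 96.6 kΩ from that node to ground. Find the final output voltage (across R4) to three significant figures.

Stage 2 presents R3+R4 = 97600 Ω as a load on stage 1's tap.
Stage 1's lower leg becomes R2‖(R3+R4) = 675.3 Ω, so V_mid = 19.0 × 675.3/1875 = 6.842 V.
Stage 2 is itself unloaded: V_out = V_mid × R4/(R3+R4) = 6.842 × 96600/97600 = 6.77 V.

V_out ≈ 6.77 V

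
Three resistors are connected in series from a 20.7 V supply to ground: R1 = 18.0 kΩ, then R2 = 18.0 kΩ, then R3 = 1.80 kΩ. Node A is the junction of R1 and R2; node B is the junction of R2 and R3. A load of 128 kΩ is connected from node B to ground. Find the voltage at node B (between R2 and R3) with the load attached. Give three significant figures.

V ≈ 0.973 V

At node B, R3 is in parallel with the load: R3‖R_L = 1.775 kΩ.
Below node A the resistance is R2 + (R3‖R_L) = 19.78 kΩ, so V_A = 20.7 × 19.78/37.78 = 10.84 V.
Then V_B = V_A × (R3‖R_L)/(R2 + R3‖R_L) = 10.84 × 1.775/19.78 = 0.973 V.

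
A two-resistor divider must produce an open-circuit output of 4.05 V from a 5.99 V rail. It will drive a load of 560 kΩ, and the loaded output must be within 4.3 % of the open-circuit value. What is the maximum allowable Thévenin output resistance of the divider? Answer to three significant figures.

R_th ≤ 25.2 kΩ

Loading drop = R_th/(R_th + R_L) ≤ 0.0430, so R_th ≤ R_L · ε/(1−ε) = 560 kΩ × 0.0430/0.9570 = 25.2 kΩ.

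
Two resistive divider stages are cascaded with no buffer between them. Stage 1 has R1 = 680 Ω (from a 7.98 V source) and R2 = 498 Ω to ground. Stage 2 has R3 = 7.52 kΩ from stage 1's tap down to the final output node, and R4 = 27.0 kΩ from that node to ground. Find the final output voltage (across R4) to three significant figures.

V_out ≈ 2.62 V

Stage 2 presents R3+R4 = 34520 Ω as a load on stage 1's tap.
Stage 1's lower leg becomes R2‖(R3+R4) = 490.9 Ω, so V_mid = 7.98 × 490.9/1171 = 3.346 V.
Stage 2 is itself unloaded: V_out = V_mid × R4/(R3+R4) = 3.346 × 27000/34520 = 2.62 V.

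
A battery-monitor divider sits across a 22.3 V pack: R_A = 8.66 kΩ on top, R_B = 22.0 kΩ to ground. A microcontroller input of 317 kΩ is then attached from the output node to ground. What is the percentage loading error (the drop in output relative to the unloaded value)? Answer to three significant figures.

1.92 %

The divider's output (Thévenin) resistance is R_A‖R_B = 6.214 kΩ.
Fractional drop under load = R_th/(R_th + R_L) = 6.214 / (6.214 + 317) = 0.01923.
So the output falls by 1.92 %.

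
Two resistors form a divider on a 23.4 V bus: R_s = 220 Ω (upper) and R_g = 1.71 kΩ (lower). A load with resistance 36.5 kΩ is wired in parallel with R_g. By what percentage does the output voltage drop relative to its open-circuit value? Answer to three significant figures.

0.531 %

The divider's output (Thévenin) resistance is R_s‖R_g = 194.9 Ω.
Fractional drop under load = R_th/(R_th + R_L) = 194.9 / (194.9 + 36500) = 0.005312.
So the output falls by 0.531 %.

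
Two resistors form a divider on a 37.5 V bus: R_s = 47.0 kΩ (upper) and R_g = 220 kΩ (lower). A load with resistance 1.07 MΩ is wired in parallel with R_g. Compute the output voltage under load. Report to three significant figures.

V_out ≈ 29.8 V

The load sits in parallel with R_g: R_g‖R_L = (220 × 1070) / (220 + 1070) = 182.5 kΩ.
V_out = 37.5 × 182.5 / (47.0 + 182.5) = 37.5 × 182.5/229.5 = 29.8 V.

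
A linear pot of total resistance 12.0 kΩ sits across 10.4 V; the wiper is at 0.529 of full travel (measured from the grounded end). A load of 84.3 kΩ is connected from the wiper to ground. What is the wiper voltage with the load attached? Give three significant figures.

The wiper splits the pot into (1−α)R = 5.652 kΩ above and αR = 6.348 kΩ below.
Lower section ‖ load = 5.903 kΩ.
V_wiper = 10.4 × 5.903/(5.652 + 5.903) = 5.31 V.

V ≈ 5.31 V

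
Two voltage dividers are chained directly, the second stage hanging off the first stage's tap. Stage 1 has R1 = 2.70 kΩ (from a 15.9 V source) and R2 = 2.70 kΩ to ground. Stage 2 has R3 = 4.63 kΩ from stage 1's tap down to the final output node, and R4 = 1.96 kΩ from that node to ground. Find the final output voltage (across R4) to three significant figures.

V_out ≈ 1.96 V

Stage 2 presents R3+R4 = 6.590 kΩ as a load on stage 1's tap.
Stage 1's lower leg becomes R2‖(R3+R4) = 1.915 kΩ, so V_mid = 15.9 × 1.915/4.615 = 6.598 V.
Stage 2 is itself unloaded: V_out = V_mid × R4/(R3+R4) = 6.598 × 1.96/6.590 = 1.96 V.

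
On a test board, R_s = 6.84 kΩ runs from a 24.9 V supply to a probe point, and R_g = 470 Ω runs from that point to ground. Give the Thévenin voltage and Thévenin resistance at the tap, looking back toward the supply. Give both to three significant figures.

V_th is the open-circuit tap voltage: 24.9 × 470/(6840 + 470) = 1.60 V.
With the supply zeroed, R_s and R_g appear in parallel from the tap: R_th = R_s‖R_g = (6840 × 470)/7310 = 440 Ω.

V_th = 1.60 V, R_th = 440 Ω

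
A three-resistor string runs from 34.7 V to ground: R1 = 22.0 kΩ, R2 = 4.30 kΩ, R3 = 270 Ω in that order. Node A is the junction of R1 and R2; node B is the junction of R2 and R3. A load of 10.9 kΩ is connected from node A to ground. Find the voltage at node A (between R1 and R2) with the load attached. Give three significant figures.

Below node A the series string R2+R3 = 4570 Ω sits in parallel with the 10900 Ω load: 3220 Ω.
V_A = 34.7 × 3220/(22000 + 3220) = 4.43 V.

V ≈ 4.43 V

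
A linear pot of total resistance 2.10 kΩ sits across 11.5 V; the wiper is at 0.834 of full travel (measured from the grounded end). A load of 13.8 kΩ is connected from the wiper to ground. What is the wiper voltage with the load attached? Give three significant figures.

V ≈ 9.39 V

The wiper splits the pot into (1−α)R = 348.6 Ω above and αR = 1751 Ω below.
Lower section ‖ load = 1554 Ω.
V_wiper = 11.5 × 1554/(348.6 + 1554) = 9.39 V.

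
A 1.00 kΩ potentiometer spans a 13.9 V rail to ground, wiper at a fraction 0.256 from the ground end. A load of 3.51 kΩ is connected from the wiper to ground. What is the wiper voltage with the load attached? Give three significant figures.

The wiper splits the pot into (1−α)R = 744.0 Ω above and αR = 256.0 Ω below.
Lower section ‖ load = 238.6 Ω.
V_wiper = 13.9 × 238.6/(744.0 + 238.6) = 3.38 V.

V ≈ 3.38 V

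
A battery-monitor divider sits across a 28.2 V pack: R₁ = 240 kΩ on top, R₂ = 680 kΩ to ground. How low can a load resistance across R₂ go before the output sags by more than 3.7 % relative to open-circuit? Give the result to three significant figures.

R_L(min) ≈ 4.62 MΩ

Output resistance R_th = R₁‖R₂ = (240 × 680)/920.0 = 177.4 kΩ.
The fractional drop is R_th/(R_th + R_L); requiring this ≤ 0.0370 gives R_L ≥ R_th(1/0.0370 − 1) = 177.4 × 26.03 = 4.62 MΩ.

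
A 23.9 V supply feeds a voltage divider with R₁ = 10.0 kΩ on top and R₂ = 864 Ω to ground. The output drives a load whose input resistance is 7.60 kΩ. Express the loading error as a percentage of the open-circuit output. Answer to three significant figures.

9.47 %

The divider's output (Thévenin) resistance is R₁‖R₂ = 795.3 Ω.
Fractional drop under load = R_th/(R_th + R_L) = 795.3 / (795.3 + 7600) = 0.09473.
So the output falls by 9.47 %.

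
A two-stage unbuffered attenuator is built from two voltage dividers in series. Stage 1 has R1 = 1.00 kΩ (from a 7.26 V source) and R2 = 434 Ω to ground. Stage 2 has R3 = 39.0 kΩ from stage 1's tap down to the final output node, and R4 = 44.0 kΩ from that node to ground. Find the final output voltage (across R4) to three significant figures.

Stage 2 presents R3+R4 = 83000 Ω as a load on stage 1's tap.
Stage 1's lower leg becomes R2‖(R3+R4) = 431.7 Ω, so V_mid = 7.26 × 431.7/1432 = 2.189 V.
Stage 2 is itself unloaded: V_out = V_mid × R4/(R3+R4) = 2.189 × 44000/83000 = 1.16 V.

V_out ≈ 1.16 V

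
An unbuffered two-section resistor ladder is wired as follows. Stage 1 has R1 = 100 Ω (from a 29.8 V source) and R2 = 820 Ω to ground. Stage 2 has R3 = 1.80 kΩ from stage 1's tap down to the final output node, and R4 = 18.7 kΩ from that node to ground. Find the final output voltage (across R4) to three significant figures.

V_out ≈ 24.1 V

Stage 2 presents R3+R4 = 20500 Ω as a load on stage 1's tap.
Stage 1's lower leg becomes R2‖(R3+R4) = 788.5 Ω, so V_mid = 29.8 × 788.5/888.5 = 26.45 V.
Stage 2 is itself unloaded: V_out = V_mid × R4/(R3+R4) = 26.45 × 18700/20500 = 24.1 V.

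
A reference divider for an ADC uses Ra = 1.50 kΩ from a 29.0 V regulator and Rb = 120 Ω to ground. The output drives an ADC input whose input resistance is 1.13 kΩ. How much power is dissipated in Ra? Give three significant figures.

P ≈ 488 mW

Total resistance from the source is Ra + (Rb‖R_L) = 1608 Ω, so I = 29.0/1608 Ω = 18.03 mA.
P = I²·Ra = (18.03 mA)² × 1.50 kΩ = 488 mW.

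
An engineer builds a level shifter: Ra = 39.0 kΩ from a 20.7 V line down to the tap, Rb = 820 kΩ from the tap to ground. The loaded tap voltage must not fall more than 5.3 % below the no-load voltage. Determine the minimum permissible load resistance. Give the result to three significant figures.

Output resistance R_th = Ra‖Rb = (39.0 × 820)/859.0 = 37.23 kΩ.
The fractional drop is R_th/(R_th + R_L); requiring this ≤ 0.0530 gives R_L ≥ R_th(1/0.0530 − 1) = 37.23 × 17.87 = 665 kΩ.

R_L(min) ≈ 665 kΩ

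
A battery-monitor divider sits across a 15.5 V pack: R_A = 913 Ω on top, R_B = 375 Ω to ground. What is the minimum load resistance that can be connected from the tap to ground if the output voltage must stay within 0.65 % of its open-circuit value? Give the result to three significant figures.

Output resistance R_th = R_A‖R_B = (913 × 375)/1288 = 265.8 Ω.
The fractional drop is R_th/(R_th + R_L); requiring this ≤ 0.00650 gives R_L ≥ R_th(1/0.00650 − 1) = 265.8 × 152.8 = 40.6 kΩ.

R_L(min) ≈ 40.6 kΩ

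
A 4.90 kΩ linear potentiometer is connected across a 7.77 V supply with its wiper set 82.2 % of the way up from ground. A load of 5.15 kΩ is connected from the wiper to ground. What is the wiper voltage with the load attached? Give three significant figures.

V ≈ 5.61 V

The wiper splits the pot into (1−α)R = 872.2 Ω above and αR = 4028 Ω below.
Lower section ‖ load = 2260 Ω.
V_wiper = 7.77 × 2260/(872.2 + 2260) = 5.61 V.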